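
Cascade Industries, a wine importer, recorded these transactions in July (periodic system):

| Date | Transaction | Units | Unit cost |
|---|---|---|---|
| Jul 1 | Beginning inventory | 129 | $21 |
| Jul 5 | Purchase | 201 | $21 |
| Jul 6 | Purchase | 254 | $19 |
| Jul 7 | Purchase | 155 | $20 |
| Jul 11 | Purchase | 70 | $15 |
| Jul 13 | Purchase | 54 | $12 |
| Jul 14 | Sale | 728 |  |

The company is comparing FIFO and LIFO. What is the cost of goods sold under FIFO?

FIFO COGS: 129 @ $21 + 201 @ $21 + 254 @ $19 + 144 @ $20 = $14,636
LIFO COGS: 54 @ $12 + 70 @ $15 + 155 @ $20 + 254 @ $19 + 195 @ $21 = $13,719

COGS = $14,636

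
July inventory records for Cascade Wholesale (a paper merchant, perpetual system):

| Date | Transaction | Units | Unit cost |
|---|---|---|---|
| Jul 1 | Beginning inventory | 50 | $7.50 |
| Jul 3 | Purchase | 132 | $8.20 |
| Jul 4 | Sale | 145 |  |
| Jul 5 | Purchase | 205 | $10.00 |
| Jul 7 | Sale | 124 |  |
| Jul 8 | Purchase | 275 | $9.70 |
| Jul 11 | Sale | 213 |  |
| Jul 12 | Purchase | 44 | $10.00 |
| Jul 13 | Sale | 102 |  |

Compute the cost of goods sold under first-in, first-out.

COGS = $5,418.30

Jul 4, 145 sold [FIFO — oldest first]: 50 @ $7.50 + 95 @ $8.20 = $1,154.00
Jul 7, 124 sold [FIFO — oldest first]: 37 @ $8.20 + 87 @ $10.00 = $1,173.40
Jul 11, 213 sold [FIFO — oldest first]: 118 @ $10.00 + 95 @ $9.70 = $2,101.50
Jul 13, 102 sold [FIFO — oldest first]: 102 @ $9.70 = $989.40
Total COGS = $1,154.00 + $1,173.40 + $2,101.50 + $989.40 = $5,418.30
Ending inventory: 78 @ $9.70 + 44 @ $10.00 = $1,196.60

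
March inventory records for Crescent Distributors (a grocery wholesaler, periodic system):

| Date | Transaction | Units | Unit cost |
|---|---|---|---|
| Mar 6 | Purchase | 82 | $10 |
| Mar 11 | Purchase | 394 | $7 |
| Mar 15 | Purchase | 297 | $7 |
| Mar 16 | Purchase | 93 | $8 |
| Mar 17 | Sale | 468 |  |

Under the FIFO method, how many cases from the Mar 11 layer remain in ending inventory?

8

Mar 17, 468 sold [FIFO — oldest first]: 82 @ $10 + 386 @ $7 = $3,522
Ending inventory: 8 @ $7 + 297 @ $7 + 93 @ $8 = $2,879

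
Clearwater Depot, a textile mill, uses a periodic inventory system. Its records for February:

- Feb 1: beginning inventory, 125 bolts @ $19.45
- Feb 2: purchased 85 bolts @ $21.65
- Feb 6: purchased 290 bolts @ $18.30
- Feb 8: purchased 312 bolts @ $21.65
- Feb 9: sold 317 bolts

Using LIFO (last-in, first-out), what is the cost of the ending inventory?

Ending inventory = $9,487.00

Feb 9, 317 sold [LIFO — newest first]: 312 @ $21.65 + 5 @ $18.30 = $6,846.30
Ending inventory: 125 @ $19.45 + 85 @ $21.65 + 285 @ $18.30 = $9,487.00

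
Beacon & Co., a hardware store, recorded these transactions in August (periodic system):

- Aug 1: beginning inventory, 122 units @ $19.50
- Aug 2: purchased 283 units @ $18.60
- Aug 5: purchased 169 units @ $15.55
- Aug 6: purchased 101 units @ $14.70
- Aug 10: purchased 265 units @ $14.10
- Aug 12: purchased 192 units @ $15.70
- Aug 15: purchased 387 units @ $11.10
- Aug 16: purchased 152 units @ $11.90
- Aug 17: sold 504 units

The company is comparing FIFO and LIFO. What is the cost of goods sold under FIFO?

COGS = $9,182.25

FIFO COGS: 122 @ $19.50 + 283 @ $18.60 + 99 @ $15.55 = $9,182.25
LIFO COGS: 152 @ $11.90 + 352 @ $11.10 = $5,716.00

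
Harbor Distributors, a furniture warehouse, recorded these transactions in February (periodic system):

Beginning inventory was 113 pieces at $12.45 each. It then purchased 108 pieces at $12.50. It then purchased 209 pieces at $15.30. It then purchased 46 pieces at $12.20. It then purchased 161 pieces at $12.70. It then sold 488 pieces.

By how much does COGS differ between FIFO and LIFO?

FIFO COGS: 113 @ $12.45 + 108 @ $12.50 + 209 @ $15.30 + 46 @ $12.20 + 12 @ $12.70 = $6,668.15
LIFO COGS: 161 @ $12.70 + 46 @ $12.20 + 209 @ $15.30 + 72 @ $12.50 = $6,703.60
Difference = |$6,668.15 − $6,703.60| = $35.45

$35.45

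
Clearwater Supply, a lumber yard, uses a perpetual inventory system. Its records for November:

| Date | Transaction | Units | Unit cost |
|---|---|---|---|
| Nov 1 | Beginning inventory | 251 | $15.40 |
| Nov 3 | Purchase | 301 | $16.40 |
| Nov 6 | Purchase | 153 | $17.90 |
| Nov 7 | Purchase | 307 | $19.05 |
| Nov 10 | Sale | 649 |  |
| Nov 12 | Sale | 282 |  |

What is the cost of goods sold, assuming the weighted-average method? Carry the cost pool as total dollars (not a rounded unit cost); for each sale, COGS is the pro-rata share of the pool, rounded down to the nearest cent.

After Nov 1: 251 on hand, pool $3,865.40 (≈ $15.4000 each)
After Nov 3: 552 on hand, pool $8,801.80 (≈ $15.9453 each)
After Nov 6: 705 on hand, pool $11,540.50 (≈ $16.3695 each)
After Nov 7: 1012 on hand, pool $17,388.85 (≈ $17.1827 each)
Nov 10, sell 649: 649/1012 × $17,388.85 → $11,151.54
Nov 12, sell 282: 282/363 × $6,237.31 → $4,845.51
Total COGS = $11,151.54 + $4,845.51 = $15,997.05
Ending inventory (cost pool remaining) = $1,391.80
Check: goods available $17,388.85 = COGS $15,997.05 + ending $1,391.80

COGS = $15,997.05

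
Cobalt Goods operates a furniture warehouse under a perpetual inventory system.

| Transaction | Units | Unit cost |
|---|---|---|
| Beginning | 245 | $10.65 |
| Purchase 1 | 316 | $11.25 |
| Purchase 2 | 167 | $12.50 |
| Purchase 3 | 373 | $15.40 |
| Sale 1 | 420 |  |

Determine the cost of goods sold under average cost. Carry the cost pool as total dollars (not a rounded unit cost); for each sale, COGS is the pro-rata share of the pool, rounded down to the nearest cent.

After Beginning: 245 on hand, pool $2,609.25 (≈ $10.6500 each)
After Purchase 1: 561 on hand, pool $6,164.25 (≈ $10.9880 each)
After Purchase 2: 728 on hand, pool $8,251.75 (≈ $11.3348 each)
After Purchase 3: 1101 on hand, pool $13,995.95 (≈ $12.7120 each)
Sale 1, sell 420: 420/1101 × $13,995.95 → $5,339.05
Ending inventory (cost pool remaining) = $8,656.90

COGS = $5,339.05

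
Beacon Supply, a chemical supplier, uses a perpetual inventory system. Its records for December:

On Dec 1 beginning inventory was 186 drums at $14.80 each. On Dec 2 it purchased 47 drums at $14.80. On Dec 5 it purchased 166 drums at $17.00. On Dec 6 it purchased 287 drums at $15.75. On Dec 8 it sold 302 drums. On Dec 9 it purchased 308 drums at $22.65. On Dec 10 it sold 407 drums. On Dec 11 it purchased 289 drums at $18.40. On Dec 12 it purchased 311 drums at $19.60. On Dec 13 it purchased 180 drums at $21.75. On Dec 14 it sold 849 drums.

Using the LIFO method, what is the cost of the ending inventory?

Dec 8, 302 sold [LIFO — newest first]: 287 @ $15.75 + 15 @ $17.00 = $4,775.25
Dec 10, 407 sold [LIFO — newest first]: 308 @ $22.65 + 99 @ $17.00 = $8,659.20
Dec 14, 849 sold [LIFO — newest first]: 180 @ $21.75 + 311 @ $19.60 + 289 @ $18.40 + 52 @ $17.00 + 17 @ $14.80 = $16,463.80
Total COGS = $4,775.25 + $8,659.20 + $16,463.80 = $29,898.25
Ending inventory: 186 @ $14.80 + 30 @ $14.80 = $3,196.80

Ending inventory = $3,196.80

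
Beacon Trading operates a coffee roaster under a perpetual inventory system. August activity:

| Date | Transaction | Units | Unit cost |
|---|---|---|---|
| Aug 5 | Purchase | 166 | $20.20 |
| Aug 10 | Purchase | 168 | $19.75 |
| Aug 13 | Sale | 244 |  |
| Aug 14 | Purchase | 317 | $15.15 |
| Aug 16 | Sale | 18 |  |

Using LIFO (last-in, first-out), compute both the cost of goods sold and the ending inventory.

Aug 13, 244 sold [LIFO — newest first]: 168 @ $19.75 + 76 @ $20.20 = $4,853.20
Aug 16, 18 sold [LIFO — newest first]: 18 @ $15.15 = $272.70
Total COGS = $4,853.20 + $272.70 = $5,125.90
Ending inventory: 90 @ $20.20 + 299 @ $15.15 = $6,347.85

COGS = $5,125.90; ending inventory = $6,347.85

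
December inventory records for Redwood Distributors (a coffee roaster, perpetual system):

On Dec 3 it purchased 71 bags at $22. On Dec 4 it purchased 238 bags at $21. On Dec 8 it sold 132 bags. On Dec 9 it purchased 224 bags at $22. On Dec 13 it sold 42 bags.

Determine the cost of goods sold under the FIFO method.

COGS = $3,725

Dec 8, 132 sold [FIFO — oldest first]: 71 @ $22 + 61 @ $21 = $2,843
Dec 13, 42 sold [FIFO — oldest first]: 42 @ $21 = $882
Total COGS = $2,843 + $882 = $3,725
Ending inventory: 135 @ $21 + 224 @ $22 = $7,763
Check: goods available $11,488 = COGS $3,725 + ending $7,763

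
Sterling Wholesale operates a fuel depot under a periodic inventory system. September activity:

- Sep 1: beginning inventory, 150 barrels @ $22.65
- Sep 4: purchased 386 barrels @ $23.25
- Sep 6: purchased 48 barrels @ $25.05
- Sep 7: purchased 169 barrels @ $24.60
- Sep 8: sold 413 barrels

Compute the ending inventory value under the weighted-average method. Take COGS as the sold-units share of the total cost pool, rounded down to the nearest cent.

Sep 8, sell 413: 413/753 × $17,731.80 → $9,725.40
Ending inventory (cost pool remaining) = $8,006.40
Check: goods available $17,731.80 = COGS $9,725.40 + ending $8,006.40

Ending inventory = $8,006.40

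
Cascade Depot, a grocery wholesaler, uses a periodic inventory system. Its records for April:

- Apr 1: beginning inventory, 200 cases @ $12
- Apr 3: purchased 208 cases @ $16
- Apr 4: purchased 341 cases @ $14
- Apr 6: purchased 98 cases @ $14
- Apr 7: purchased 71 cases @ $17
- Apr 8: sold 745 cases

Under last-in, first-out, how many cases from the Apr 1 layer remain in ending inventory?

Apr 8, 745 sold [LIFO — newest first]: 71 @ $17 + 98 @ $14 + 341 @ $14 + 208 @ $16 + 27 @ $12 = $11,005
Ending inventory: 173 @ $12 = $2,076
Check: goods available $13,081 = COGS $11,005 + ending $2,076

173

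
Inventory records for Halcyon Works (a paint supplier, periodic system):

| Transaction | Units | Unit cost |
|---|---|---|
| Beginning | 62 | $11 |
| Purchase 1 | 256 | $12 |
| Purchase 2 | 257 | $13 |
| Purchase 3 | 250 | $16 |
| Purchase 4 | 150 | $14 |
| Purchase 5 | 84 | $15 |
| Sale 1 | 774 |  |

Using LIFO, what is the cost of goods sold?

Sale 1 (774) [LIFO — newest first]: 84 @ $15 + 150 @ $14 + 250 @ $16 + 257 @ $13 + 33 @ $12 = $11,097
Ending inventory: 62 @ $11 + 223 @ $12 = $3,358

COGS = $11,097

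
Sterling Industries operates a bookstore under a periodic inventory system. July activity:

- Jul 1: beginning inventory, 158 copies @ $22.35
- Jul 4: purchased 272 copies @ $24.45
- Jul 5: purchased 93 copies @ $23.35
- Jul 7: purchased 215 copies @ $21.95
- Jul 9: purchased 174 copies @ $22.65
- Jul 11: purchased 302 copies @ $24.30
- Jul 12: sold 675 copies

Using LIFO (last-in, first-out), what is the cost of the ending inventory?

Jul 12, 675 sold [LIFO — newest first]: 302 @ $24.30 + 174 @ $22.65 + 199 @ $21.95 = $15,647.75
Ending inventory: 158 @ $22.35 + 272 @ $24.45 + 93 @ $23.35 + 16 @ $21.95 = $12,704.45
Check: goods available $28,352.20 = COGS $15,647.75 + ending $12,704.45

Ending inventory = $12,704.45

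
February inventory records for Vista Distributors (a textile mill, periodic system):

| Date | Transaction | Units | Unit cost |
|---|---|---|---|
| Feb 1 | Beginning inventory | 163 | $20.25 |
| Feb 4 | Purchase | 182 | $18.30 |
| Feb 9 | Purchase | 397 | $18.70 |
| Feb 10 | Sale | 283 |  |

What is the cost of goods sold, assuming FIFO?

Feb 10, 283 sold [FIFO — oldest first]: 163 @ $20.25 + 120 @ $18.30 = $5,496.75
Ending inventory: 62 @ $18.30 + 397 @ $18.70 = $8,558.50
Check: goods available $14,055.25 = COGS $5,496.75 + ending $8,558.50

COGS = $5,496.75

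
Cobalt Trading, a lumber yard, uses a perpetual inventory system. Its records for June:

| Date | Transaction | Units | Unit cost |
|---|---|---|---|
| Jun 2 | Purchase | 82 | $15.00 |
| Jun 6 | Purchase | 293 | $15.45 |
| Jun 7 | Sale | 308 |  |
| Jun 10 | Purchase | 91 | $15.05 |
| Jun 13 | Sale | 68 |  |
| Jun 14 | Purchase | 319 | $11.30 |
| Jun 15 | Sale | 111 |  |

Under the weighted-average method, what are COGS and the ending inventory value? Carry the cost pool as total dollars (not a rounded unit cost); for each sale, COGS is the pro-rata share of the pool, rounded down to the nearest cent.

After Jun 2: 82 on hand, pool $1,230.00 (≈ $15.0000 each)
After Jun 6: 375 on hand, pool $5,756.85 (≈ $15.3516 each)
Jun 7, sell 308: 308/375 × $5,756.85 → $4,728.29
After Jun 10: 158 on hand, pool $2,398.11 (≈ $15.1779 each)
Jun 13, sell 68: 68/158 × $2,398.11 → $1,032.09
After Jun 14: 409 on hand, pool $4,970.72 (≈ $12.1533 each)
Jun 15, sell 111: 111/409 × $4,970.72 → $1,349.02
Total COGS = $4,728.29 + $1,032.09 + $1,349.02 = $7,109.40
Ending inventory (cost pool remaining) = $3,621.70

COGS = $7,109.40; ending inventory = $3,621.70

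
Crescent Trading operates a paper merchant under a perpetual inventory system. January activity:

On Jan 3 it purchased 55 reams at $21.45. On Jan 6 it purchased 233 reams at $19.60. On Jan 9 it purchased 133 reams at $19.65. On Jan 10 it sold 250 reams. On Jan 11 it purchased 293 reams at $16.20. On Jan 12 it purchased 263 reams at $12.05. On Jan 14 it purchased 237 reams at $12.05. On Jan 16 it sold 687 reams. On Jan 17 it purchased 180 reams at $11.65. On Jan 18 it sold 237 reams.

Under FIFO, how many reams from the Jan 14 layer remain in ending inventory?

Jan 10, 250 sold [FIFO — oldest first]: 55 @ $21.45 + 195 @ $19.60 = $5,001.75
Jan 16, 687 sold [FIFO — oldest first]: 38 @ $19.60 + 133 @ $19.65 + 293 @ $16.20 + 223 @ $12.05 = $10,792.00
Jan 18, 237 sold [FIFO — oldest first]: 40 @ $12.05 + 197 @ $12.05 = $2,855.85
Total COGS = $5,001.75 + $10,792.00 + $2,855.85 = $18,649.60
Ending inventory: 40 @ $12.05 + 180 @ $11.65 = $2,579.00

40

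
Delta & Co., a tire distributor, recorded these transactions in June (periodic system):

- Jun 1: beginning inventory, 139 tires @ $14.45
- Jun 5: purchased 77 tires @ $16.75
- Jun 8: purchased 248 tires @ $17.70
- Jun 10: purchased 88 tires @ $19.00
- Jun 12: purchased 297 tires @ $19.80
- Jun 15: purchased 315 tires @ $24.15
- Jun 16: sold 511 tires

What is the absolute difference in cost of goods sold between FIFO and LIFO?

FIFO COGS: 139 @ $14.45 + 77 @ $16.75 + 248 @ $17.70 + 47 @ $19.00 = $8,580.90
LIFO COGS: 315 @ $24.15 + 196 @ $19.80 = $11,488.05
Difference = |$8,580.90 − $11,488.05| = $2,907.15

$2,907.15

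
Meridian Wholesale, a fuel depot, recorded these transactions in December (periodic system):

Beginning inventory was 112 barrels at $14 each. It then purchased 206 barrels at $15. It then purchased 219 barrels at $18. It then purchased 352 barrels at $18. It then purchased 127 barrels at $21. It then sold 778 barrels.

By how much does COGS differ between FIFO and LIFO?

$1,207

FIFO COGS: 112 @ $14 + 206 @ $15 + 219 @ $18 + 241 @ $18 = $12,938
LIFO COGS: 127 @ $21 + 352 @ $18 + 219 @ $18 + 80 @ $15 = $14,145
Difference = |$12,938 − $14,145| = $1,207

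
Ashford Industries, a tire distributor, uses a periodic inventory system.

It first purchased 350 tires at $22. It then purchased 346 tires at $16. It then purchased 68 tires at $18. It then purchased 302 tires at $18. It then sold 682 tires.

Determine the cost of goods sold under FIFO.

COGS = $13,012

Sale 1 (682) [FIFO — oldest first]: 350 @ $22 + 332 @ $16 = $13,012
Ending inventory: 14 @ $16 + 68 @ $18 + 302 @ $18 = $6,884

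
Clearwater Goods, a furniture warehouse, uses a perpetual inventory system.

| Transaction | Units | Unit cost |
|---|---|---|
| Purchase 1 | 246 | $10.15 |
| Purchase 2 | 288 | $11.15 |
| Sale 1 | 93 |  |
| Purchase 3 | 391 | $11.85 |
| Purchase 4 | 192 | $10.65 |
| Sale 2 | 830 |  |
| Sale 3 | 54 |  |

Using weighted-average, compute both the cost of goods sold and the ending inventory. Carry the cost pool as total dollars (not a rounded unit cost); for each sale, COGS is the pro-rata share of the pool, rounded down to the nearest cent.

COGS = $10,828.72; ending inventory = $1,557.53

After Purchase 1: 246 on hand, pool $2,496.90 (≈ $10.1500 each)
After Purchase 2: 534 on hand, pool $5,708.10 (≈ $10.6893 each)
Sale 1, sell 93: 93/534 × $5,708.10 → $994.10
After Purchase 3: 832 on hand, pool $9,347.35 (≈ $11.2348 each)
After Purchase 4: 1024 on hand, pool $11,392.15 (≈ $11.1251 each)
Sale 2, sell 830: 830/1024 × $11,392.15 → $9,233.87
Sale 3, sell 54: 54/194 × $2,158.28 → $600.75
Total COGS = $994.10 + $9,233.87 + $600.75 = $10,828.72
Ending inventory (cost pool remaining) = $1,557.53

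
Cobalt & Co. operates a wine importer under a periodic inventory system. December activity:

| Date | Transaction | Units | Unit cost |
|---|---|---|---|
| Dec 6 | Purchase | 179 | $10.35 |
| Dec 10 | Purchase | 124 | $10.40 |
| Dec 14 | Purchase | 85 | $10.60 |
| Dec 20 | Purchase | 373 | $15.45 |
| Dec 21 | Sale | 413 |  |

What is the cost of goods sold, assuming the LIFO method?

COGS = $6,186.85

Dec 21, 413 sold [LIFO — newest first]: 373 @ $15.45 + 40 @ $10.60 = $6,186.85
Ending inventory: 179 @ $10.35 + 124 @ $10.40 + 45 @ $10.60 = $3,619.25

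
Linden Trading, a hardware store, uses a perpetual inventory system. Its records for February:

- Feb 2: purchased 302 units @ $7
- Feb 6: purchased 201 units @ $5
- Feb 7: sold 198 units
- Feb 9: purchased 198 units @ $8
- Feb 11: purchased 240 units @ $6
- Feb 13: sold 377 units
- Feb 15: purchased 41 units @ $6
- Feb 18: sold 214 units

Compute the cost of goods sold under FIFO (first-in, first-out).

COGS = $5,231

Feb 7, 198 sold [FIFO — oldest first]: 198 @ $7 = $1,386
Feb 13, 377 sold [FIFO — oldest first]: 104 @ $7 + 201 @ $5 + 72 @ $8 = $2,309
Feb 18, 214 sold [FIFO — oldest first]: 126 @ $8 + 88 @ $6 = $1,536
Total COGS = $1,386 + $2,309 + $1,536 = $5,231
Ending inventory: 152 @ $6 + 41 @ $6 = $1,158
Check: goods available $6,389 = COGS $5,231 + ending $1,158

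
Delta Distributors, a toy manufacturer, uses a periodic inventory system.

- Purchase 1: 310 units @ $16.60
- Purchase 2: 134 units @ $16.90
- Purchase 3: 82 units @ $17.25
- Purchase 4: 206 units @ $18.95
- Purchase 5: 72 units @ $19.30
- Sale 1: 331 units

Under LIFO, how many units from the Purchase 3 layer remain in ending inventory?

Sale 1 (331) [LIFO — newest first]: 72 @ $19.30 + 206 @ $18.95 + 53 @ $17.25 = $6,207.55
Ending inventory: 310 @ $16.60 + 134 @ $16.90 + 29 @ $17.25 = $7,910.85

29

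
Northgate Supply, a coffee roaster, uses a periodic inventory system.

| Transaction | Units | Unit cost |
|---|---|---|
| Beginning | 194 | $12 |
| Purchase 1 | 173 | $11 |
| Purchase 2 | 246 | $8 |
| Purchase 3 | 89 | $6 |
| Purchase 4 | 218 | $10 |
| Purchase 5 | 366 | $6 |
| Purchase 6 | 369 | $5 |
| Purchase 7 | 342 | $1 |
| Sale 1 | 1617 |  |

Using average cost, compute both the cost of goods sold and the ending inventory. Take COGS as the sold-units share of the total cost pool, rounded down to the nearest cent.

Sale 1, sell 1617: 1617/1997 × $13,296.00 → $10,765.96
Ending inventory (cost pool remaining) = $2,530.04
Check: goods available $13,296.00 = COGS $10,765.96 + ending $2,530.04

COGS = $10,765.96; ending inventory = $2,530.04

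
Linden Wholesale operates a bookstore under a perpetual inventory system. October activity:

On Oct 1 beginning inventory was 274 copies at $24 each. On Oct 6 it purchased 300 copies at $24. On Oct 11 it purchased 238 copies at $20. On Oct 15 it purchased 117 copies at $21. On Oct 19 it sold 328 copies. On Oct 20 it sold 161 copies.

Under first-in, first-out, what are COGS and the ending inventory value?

Oct 19, 328 sold [FIFO — oldest first]: 274 @ $24 + 54 @ $24 = $7,872
Oct 20, 161 sold [FIFO — oldest first]: 161 @ $24 = $3,864
Total COGS = $7,872 + $3,864 = $11,736
Ending inventory: 85 @ $24 + 238 @ $20 + 117 @ $21 = $9,257

COGS = $11,736; ending inventory = $9,257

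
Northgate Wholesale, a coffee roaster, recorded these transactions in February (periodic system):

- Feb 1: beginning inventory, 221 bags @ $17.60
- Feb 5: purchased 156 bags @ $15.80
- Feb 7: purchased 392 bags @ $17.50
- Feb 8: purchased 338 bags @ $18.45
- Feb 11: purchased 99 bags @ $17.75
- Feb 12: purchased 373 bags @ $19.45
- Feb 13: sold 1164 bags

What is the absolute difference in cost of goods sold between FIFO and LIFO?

FIFO COGS: 221 @ $17.60 + 156 @ $15.80 + 392 @ $17.50 + 338 @ $18.45 + 57 @ $17.75 = $20,462.25
LIFO COGS: 373 @ $19.45 + 99 @ $17.75 + 338 @ $18.45 + 354 @ $17.50 = $21,443.20
Difference = |$20,462.25 − $21,443.20| = $980.95

$980.95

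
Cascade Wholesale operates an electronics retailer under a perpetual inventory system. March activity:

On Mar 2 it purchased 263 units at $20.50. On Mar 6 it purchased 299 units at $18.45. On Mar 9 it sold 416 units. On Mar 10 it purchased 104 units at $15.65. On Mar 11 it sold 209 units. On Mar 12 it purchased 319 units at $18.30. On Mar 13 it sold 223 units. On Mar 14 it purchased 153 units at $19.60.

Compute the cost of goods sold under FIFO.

Mar 9, 416 sold [FIFO — oldest first]: 263 @ $20.50 + 153 @ $18.45 = $8,214.35
Mar 11, 209 sold [FIFO — oldest first]: 146 @ $18.45 + 63 @ $15.65 = $3,679.65
Mar 13, 223 sold [FIFO — oldest first]: 41 @ $15.65 + 182 @ $18.30 = $3,972.25
Total COGS = $8,214.35 + $3,679.65 + $3,972.25 = $15,866.25
Ending inventory: 137 @ $18.30 + 153 @ $19.60 = $5,505.90

COGS = $15,866.25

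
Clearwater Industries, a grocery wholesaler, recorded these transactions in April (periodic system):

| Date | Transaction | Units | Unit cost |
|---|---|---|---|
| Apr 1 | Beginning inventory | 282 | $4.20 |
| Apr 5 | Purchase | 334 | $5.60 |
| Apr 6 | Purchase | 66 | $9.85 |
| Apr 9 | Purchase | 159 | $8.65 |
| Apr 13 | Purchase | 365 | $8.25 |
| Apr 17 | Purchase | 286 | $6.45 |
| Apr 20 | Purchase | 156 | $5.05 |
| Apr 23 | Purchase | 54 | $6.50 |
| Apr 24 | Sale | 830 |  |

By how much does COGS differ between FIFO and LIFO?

FIFO COGS: 282 @ $4.20 + 334 @ $5.60 + 66 @ $9.85 + 148 @ $8.65 = $4,985.10
LIFO COGS: 54 @ $6.50 + 156 @ $5.05 + 286 @ $6.45 + 334 @ $8.25 = $5,739.00
Difference = |$4,985.10 − $5,739.00| = $753.90

$753.90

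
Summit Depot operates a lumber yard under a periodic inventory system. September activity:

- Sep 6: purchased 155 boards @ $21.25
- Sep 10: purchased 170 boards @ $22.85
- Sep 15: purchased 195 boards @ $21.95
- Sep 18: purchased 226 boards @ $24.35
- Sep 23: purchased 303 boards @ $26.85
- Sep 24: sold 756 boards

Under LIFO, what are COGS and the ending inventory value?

Sep 24, 756 sold [LIFO — newest first]: 303 @ $26.85 + 226 @ $24.35 + 195 @ $21.95 + 32 @ $22.85 = $18,650.10
Ending inventory: 155 @ $21.25 + 138 @ $22.85 = $6,447.05
Check: goods available $25,097.15 = COGS $18,650.10 + ending $6,447.05

COGS = $18,650.10; ending inventory = $6,447.05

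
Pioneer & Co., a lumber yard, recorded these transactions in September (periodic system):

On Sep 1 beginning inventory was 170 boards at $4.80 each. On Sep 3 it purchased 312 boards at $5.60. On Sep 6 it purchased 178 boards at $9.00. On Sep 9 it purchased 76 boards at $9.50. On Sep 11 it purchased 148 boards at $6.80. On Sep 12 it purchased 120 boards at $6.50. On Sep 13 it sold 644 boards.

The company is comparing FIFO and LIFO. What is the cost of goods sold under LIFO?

COGS = $4,793.60

FIFO COGS: 170 @ $4.80 + 312 @ $5.60 + 162 @ $9.00 = $4,021.20
LIFO COGS: 120 @ $6.50 + 148 @ $6.80 + 76 @ $9.50 + 178 @ $9.00 + 122 @ $5.60 = $4,793.60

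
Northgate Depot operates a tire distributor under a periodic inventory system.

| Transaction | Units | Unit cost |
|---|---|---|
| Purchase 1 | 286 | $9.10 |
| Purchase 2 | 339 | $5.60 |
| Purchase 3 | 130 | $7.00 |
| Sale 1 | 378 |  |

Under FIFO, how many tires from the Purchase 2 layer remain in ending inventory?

Sale 1 (378) [FIFO — oldest first]: 286 @ $9.10 + 92 @ $5.60 = $3,117.80
Ending inventory: 247 @ $5.60 + 130 @ $7.00 = $2,293.20

247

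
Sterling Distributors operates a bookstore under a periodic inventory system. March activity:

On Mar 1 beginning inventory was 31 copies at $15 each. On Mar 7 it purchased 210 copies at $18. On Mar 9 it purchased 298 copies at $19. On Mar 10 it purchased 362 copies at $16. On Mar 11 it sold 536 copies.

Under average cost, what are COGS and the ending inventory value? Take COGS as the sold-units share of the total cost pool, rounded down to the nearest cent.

Mar 11, sell 536: 536/901 × $15,699.00 → $9,339.24
Ending inventory (cost pool remaining) = $6,359.76
Check: goods available $15,699.00 = COGS $9,339.24 + ending $6,359.76

COGS = $9,339.24; ending inventory = $6,359.76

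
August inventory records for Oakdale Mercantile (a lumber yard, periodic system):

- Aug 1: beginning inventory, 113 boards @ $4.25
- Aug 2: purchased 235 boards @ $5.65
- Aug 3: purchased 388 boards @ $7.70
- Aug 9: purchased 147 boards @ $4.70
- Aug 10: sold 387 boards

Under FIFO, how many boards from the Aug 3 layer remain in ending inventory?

Aug 10, 387 sold [FIFO — oldest first]: 113 @ $4.25 + 235 @ $5.65 + 39 @ $7.70 = $2,108.30
Ending inventory: 349 @ $7.70 + 147 @ $4.70 = $3,378.20

349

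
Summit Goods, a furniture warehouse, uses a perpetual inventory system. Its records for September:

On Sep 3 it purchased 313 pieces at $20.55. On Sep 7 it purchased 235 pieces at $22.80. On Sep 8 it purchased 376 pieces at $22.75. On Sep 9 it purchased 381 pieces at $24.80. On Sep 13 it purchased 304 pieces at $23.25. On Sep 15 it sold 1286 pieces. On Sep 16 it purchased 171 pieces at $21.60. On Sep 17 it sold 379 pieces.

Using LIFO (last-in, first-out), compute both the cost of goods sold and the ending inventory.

COGS = $38,191.30; ending inventory = $2,363.25

Sep 15, 1286 sold [LIFO — newest first]: 304 @ $23.25 + 381 @ $24.80 + 376 @ $22.75 + 225 @ $22.80 = $30,200.80
Sep 17, 379 sold [LIFO — newest first]: 171 @ $21.60 + 10 @ $22.80 + 198 @ $20.55 = $7,990.50
Total COGS = $30,200.80 + $7,990.50 = $38,191.30
Ending inventory: 115 @ $20.55 = $2,363.25
Check: goods available $40,554.55 = COGS $38,191.30 + ending $2,363.25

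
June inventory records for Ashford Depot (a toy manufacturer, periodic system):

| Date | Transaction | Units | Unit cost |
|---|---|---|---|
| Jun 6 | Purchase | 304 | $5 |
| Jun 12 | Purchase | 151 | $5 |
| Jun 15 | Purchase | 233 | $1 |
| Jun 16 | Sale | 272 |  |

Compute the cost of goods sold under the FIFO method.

COGS = $1,360

Jun 16, 272 sold [FIFO — oldest first]: 272 @ $5 = $1,360
Ending inventory: 32 @ $5 + 151 @ $5 + 233 @ $1 = $1,148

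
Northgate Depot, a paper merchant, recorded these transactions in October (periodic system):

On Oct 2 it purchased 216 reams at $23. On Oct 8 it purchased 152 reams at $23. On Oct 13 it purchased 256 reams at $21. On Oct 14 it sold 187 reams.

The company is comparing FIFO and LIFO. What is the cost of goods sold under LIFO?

COGS = $3,927

FIFO COGS: 187 @ $23 = $4,301
LIFO COGS: 187 @ $21 = $3,927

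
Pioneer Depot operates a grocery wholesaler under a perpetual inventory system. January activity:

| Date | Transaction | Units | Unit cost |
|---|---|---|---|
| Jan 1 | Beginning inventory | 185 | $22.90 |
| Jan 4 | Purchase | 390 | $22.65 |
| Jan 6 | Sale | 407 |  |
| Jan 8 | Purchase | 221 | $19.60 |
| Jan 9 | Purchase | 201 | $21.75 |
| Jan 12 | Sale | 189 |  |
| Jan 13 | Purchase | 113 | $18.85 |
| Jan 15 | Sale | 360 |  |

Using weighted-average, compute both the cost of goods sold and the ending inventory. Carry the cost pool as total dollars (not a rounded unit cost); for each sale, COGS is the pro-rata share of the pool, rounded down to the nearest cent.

After Jan 1: 185 on hand, pool $4,236.50 (≈ $22.9000 each)
After Jan 4: 575 on hand, pool $13,070.00 (≈ $22.7304 each)
Jan 6, sell 407: 407/575 × $13,070.00 → $9,251.28
After Jan 8: 389 on hand, pool $8,150.32 (≈ $20.9520 each)
After Jan 9: 590 on hand, pool $12,522.07 (≈ $21.2238 each)
Jan 12, sell 189: 189/590 × $12,522.07 → $4,011.30
After Jan 13: 514 on hand, pool $10,640.82 (≈ $20.7020 each)
Jan 15, sell 360: 360/514 × $10,640.82 → $7,452.71
Total COGS = $9,251.28 + $4,011.30 + $7,452.71 = $20,715.29
Ending inventory (cost pool remaining) = $3,188.11

COGS = $20,715.29; ending inventory = $3,188.11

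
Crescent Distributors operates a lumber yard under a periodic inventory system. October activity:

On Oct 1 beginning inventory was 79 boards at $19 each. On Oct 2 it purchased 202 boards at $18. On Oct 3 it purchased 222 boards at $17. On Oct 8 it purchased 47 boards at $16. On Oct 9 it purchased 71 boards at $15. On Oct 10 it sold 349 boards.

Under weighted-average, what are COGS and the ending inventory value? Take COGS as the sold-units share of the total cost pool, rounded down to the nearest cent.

Oct 10, sell 349: 349/621 × $10,728.00 → $6,029.10
Ending inventory (cost pool remaining) = $4,698.90

COGS = $6,029.10; ending inventory = $4,698.90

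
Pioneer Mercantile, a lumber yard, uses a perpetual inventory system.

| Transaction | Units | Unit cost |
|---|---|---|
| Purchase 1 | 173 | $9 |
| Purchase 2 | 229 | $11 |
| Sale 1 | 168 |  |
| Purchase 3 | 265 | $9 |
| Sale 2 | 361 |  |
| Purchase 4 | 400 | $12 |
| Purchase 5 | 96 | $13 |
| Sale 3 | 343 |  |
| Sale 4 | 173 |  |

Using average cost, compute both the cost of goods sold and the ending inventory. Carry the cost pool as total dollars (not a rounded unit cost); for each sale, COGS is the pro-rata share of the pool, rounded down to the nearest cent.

After Purchase 1: 173 on hand, pool $1,557.00 (≈ $9.0000 each)
After Purchase 2: 402 on hand, pool $4,076.00 (≈ $10.1393 each)
Sale 1, sell 168: 168/402 × $4,076.00 → $1,703.40
After Purchase 3: 499 on hand, pool $4,757.60 (≈ $9.5343 each)
Sale 2, sell 361: 361/499 × $4,757.60 → $3,441.87
After Purchase 4: 538 on hand, pool $6,115.73 (≈ $11.3675 each)
After Purchase 5: 634 on hand, pool $7,363.73 (≈ $11.6147 each)
Sale 3, sell 343: 343/634 × $7,363.73 → $3,983.84
Sale 4, sell 173: 173/291 × $3,379.89 → $2,009.35
Total COGS = $1,703.40 + $3,441.87 + $3,983.84 + $2,009.35 = $11,138.46
Ending inventory (cost pool remaining) = $1,370.54

COGS = $11,138.46; ending inventory = $1,370.54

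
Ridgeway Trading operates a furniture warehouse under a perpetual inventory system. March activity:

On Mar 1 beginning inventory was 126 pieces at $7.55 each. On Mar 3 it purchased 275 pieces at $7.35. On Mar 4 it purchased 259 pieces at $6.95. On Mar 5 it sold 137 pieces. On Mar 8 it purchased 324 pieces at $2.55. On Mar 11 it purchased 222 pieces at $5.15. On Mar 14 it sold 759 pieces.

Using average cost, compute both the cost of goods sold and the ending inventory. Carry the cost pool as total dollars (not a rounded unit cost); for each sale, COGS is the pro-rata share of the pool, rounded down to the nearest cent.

After Mar 1: 126 on hand, pool $951.30 (≈ $7.5500 each)
After Mar 3: 401 on hand, pool $2,972.55 (≈ $7.4128 each)
After Mar 4: 660 on hand, pool $4,772.60 (≈ $7.2312 each)
Mar 5, sell 137: 137/660 × $4,772.60 → $990.67
After Mar 8: 847 on hand, pool $4,608.13 (≈ $5.4405 each)
After Mar 11: 1069 on hand, pool $5,751.43 (≈ $5.3802 each)
Mar 14, sell 759: 759/1069 × $5,751.43 → $4,083.56
Total COGS = $990.67 + $4,083.56 = $5,074.23
Ending inventory (cost pool remaining) = $1,667.87
Check: goods available $6,742.10 = COGS $5,074.23 + ending $1,667.87

COGS = $5,074.23; ending inventory = $1,667.87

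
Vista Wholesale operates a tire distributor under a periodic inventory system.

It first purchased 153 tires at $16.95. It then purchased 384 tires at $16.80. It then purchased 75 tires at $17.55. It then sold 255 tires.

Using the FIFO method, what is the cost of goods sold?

Sale 1 (255) [FIFO — oldest first]: 153 @ $16.95 + 102 @ $16.80 = $4,306.95
Ending inventory: 282 @ $16.80 + 75 @ $17.55 = $6,053.85

COGS = $4,306.95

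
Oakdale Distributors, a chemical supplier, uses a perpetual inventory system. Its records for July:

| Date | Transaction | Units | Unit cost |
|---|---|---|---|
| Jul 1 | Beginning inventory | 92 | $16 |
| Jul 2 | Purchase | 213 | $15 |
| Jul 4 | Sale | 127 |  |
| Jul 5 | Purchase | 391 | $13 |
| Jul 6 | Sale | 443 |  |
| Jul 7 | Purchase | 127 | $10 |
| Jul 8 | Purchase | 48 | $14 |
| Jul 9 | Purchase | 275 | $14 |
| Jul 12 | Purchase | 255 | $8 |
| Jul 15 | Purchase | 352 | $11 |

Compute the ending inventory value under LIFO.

Jul 4, 127 sold [LIFO — newest first]: 127 @ $15 = $1,905
Jul 6, 443 sold [LIFO — newest first]: 391 @ $13 + 52 @ $15 = $5,863
Total COGS = $1,905 + $5,863 = $7,768
Ending inventory: 92 @ $16 + 34 @ $15 + 127 @ $10 + 48 @ $14 + 275 @ $14 + 255 @ $8 + 352 @ $11 = $13,686
Check: goods available $21,454 = COGS $7,768 + ending $13,686

Ending inventory = $13,686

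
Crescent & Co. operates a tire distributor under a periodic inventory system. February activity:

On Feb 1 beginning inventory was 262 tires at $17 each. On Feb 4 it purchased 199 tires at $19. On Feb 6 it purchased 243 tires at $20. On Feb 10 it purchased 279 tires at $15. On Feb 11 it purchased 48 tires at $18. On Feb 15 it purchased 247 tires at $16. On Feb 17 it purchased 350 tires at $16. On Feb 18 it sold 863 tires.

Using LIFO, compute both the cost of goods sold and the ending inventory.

Feb 18, 863 sold [LIFO — newest first]: 350 @ $16 + 247 @ $16 + 48 @ $18 + 218 @ $15 = $13,686
Ending inventory: 262 @ $17 + 199 @ $19 + 243 @ $20 + 61 @ $15 = $14,010
Check: goods available $27,696 = COGS $13,686 + ending $14,010

COGS = $13,686; ending inventory = $14,010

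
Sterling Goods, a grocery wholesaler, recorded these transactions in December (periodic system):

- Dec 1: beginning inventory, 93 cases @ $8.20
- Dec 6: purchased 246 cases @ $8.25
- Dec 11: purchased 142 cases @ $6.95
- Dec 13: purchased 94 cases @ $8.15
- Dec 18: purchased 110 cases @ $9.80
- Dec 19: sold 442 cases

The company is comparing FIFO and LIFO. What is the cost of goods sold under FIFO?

COGS = $3,507.95

FIFO COGS: 93 @ $8.20 + 246 @ $8.25 + 103 @ $6.95 = $3,507.95
LIFO COGS: 110 @ $9.80 + 94 @ $8.15 + 142 @ $6.95 + 96 @ $8.25 = $3,623.00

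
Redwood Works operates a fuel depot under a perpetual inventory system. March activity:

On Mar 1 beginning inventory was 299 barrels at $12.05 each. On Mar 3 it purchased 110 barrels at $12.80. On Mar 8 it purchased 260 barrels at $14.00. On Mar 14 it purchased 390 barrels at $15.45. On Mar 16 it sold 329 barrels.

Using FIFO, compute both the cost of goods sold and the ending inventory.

Mar 16, 329 sold [FIFO — oldest first]: 299 @ $12.05 + 30 @ $12.80 = $3,986.95
Ending inventory: 80 @ $12.80 + 260 @ $14.00 + 390 @ $15.45 = $10,689.50
Check: goods available $14,676.45 = COGS $3,986.95 + ending $10,689.50

COGS = $3,986.95; ending inventory = $10,689.50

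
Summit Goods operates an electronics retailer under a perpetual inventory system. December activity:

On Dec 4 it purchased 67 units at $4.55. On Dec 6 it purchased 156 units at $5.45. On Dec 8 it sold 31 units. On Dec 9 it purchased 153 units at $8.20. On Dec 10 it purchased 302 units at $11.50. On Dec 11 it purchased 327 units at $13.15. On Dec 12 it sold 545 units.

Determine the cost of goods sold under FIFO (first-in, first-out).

Dec 8, 31 sold [FIFO — oldest first]: 31 @ $4.55 = $141.05
Dec 12, 545 sold [FIFO — oldest first]: 36 @ $4.55 + 156 @ $5.45 + 153 @ $8.20 + 200 @ $11.50 = $4,568.60
Total COGS = $141.05 + $4,568.60 = $4,709.65
Ending inventory: 102 @ $11.50 + 327 @ $13.15 = $5,473.05
Check: goods available $10,182.70 = COGS $4,709.65 + ending $5,473.05

COGS = $4,709.65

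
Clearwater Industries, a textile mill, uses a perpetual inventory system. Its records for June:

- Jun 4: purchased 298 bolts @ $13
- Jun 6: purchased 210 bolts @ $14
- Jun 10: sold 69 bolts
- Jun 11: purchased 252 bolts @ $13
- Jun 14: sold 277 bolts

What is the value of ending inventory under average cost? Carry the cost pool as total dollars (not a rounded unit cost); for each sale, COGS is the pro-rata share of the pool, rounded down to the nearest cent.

After Jun 4: 298 on hand, pool $3,874.00 (≈ $13.0000 each)
After Jun 6: 508 on hand, pool $6,814.00 (≈ $13.4134 each)
Jun 10, sell 69: 69/508 × $6,814.00 → $925.52
After Jun 11: 691 on hand, pool $9,164.48 (≈ $13.2626 each)
Jun 14, sell 277: 277/691 × $9,164.48 → $3,673.74
Total COGS = $925.52 + $3,673.74 = $4,599.26
Ending inventory (cost pool remaining) = $5,490.74
Check: goods available $10,090.00 = COGS $4,599.26 + ending $5,490.74

Ending inventory = $5,490.74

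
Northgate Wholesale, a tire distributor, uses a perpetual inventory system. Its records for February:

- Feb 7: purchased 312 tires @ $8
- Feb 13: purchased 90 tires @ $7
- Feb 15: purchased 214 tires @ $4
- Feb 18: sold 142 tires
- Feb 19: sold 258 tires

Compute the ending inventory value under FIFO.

Feb 18, 142 sold [FIFO — oldest first]: 142 @ $8 = $1,136
Feb 19, 258 sold [FIFO — oldest first]: 170 @ $8 + 88 @ $7 = $1,976
Total COGS = $1,136 + $1,976 = $3,112
Ending inventory: 2 @ $7 + 214 @ $4 = $870
Check: goods available $3,982 = COGS $3,112 + ending $870

Ending inventory = $870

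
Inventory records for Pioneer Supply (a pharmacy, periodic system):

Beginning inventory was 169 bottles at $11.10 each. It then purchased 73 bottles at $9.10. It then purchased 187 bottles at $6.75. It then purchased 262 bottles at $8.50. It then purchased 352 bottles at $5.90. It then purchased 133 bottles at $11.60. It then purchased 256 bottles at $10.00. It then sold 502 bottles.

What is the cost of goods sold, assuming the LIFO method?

COGS = $4,769.50

Sale 1 (502) [LIFO — newest first]: 256 @ $10.00 + 133 @ $11.60 + 113 @ $5.90 = $4,769.50
Ending inventory: 169 @ $11.10 + 73 @ $9.10 + 187 @ $6.75 + 262 @ $8.50 + 239 @ $5.90 = $7,439.55
Check: goods available $12,209.05 = COGS $4,769.50 + ending $7,439.55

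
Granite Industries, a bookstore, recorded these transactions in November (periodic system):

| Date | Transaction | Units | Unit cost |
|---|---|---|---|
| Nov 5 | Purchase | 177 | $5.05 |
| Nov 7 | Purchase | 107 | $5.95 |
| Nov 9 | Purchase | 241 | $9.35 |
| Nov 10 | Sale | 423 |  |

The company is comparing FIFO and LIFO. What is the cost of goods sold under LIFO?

FIFO COGS: 177 @ $5.05 + 107 @ $5.95 + 139 @ $9.35 = $2,830.15
LIFO COGS: 241 @ $9.35 + 107 @ $5.95 + 75 @ $5.05 = $3,268.75

COGS = $3,268.75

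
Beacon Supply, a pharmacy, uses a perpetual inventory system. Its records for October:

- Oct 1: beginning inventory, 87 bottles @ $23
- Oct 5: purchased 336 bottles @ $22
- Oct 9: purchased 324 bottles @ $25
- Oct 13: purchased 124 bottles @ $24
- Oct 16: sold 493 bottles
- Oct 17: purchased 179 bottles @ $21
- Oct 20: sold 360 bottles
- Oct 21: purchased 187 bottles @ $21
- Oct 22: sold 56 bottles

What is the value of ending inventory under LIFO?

Ending inventory = $7,172

Oct 16, 493 sold [LIFO — newest first]: 124 @ $24 + 324 @ $25 + 45 @ $22 = $12,066
Oct 20, 360 sold [LIFO — newest first]: 179 @ $21 + 181 @ $22 = $7,741
Oct 22, 56 sold [LIFO — newest first]: 56 @ $21 = $1,176
Total COGS = $12,066 + $7,741 + $1,176 = $20,983
Ending inventory: 87 @ $23 + 110 @ $22 + 131 @ $21 = $7,172
Check: goods available $28,155 = COGS $20,983 + ending $7,172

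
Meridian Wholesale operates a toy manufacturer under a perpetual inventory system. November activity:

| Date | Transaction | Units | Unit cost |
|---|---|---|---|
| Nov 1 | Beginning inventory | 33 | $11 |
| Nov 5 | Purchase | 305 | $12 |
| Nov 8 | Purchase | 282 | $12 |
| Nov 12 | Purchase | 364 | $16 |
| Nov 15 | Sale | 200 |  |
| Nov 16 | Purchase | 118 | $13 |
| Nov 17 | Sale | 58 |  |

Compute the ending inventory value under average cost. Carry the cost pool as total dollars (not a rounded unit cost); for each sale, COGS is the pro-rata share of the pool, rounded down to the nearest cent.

Ending inventory = $11,299.29

After Nov 1: 33 on hand, pool $363.00 (≈ $11.0000 each)
After Nov 5: 338 on hand, pool $4,023.00 (≈ $11.9024 each)
After Nov 8: 620 on hand, pool $7,407.00 (≈ $11.9468 each)
After Nov 12: 984 on hand, pool $13,231.00 (≈ $13.4461 each)
Nov 15, sell 200: 200/984 × $13,231.00 → $2,689.22
After Nov 16: 902 on hand, pool $12,075.78 (≈ $13.3878 each)
Nov 17, sell 58: 58/902 × $12,075.78 → $776.49
Total COGS = $2,689.22 + $776.49 = $3,465.71
Ending inventory (cost pool remaining) = $11,299.29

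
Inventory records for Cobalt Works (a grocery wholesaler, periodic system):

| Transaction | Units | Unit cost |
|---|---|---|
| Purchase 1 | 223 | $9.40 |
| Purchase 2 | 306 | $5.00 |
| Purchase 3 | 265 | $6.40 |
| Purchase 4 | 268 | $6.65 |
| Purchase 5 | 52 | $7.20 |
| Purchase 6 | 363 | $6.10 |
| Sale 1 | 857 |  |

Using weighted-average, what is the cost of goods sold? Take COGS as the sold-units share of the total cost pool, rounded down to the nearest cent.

Sale 1, sell 857: 857/1477 × $9,693.10 → $5,624.22
Ending inventory (cost pool remaining) = $4,068.88

COGS = $5,624.22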